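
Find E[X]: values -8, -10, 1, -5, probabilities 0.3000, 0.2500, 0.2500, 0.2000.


E[X] = -8*0.3000 - 10*0.2500 + 1*0.2500 - 5*0.2000
= -2.4000 - 2.5000 + 0.2500 - 1.0000
= -5.6500

E[X] = -5.6500


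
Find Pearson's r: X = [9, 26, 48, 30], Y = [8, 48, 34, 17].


Mean X = 28.2500, Mean Y = 26.7500
SD X = 13.863171, SD Y = 15.417117
Cov = 109.812500
r = 109.812500/(13.863171*15.417117) = 0.5138

r = 0.5138


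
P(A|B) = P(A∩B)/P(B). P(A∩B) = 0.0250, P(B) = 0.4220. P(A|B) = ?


P(A|B) = 0.0250/0.4220 = 0.0592

P(A|B) = 0.0592


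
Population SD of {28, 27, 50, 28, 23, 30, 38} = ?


Mean = 32.0000
Variance = 71.7143
SD = sqrt(71.7143) = 8.4684

SD = 8.4684


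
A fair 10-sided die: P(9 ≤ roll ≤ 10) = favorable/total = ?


Favorable outcomes (9 ≤ roll ≤ 10): 2
Total outcomes = 10
P = 2/10 = 0.2000

P = 0.2000


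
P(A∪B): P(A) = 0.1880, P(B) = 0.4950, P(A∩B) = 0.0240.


P(A∪B) = 0.1880 + 0.4950 - 0.0240
= 0.6830 - 0.0240
= 0.6590

P(A∪B) = 0.6590


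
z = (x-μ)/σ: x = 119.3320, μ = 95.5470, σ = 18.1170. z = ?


z = (119.3320 - 95.5470)/18.1170
= 23.7850/18.1170
= 1.3129

z = 1.3129


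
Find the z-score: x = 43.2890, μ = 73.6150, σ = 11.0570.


z = (43.2890 - 73.6150)/11.0570
= -30.3260/11.0570
= -2.7427

z = -2.7427


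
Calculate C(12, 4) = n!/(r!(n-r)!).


C(12,4) = 12!/(4! × 8!)
= 479001600/(24 × 40320)
= 495

C(12,4) = 495


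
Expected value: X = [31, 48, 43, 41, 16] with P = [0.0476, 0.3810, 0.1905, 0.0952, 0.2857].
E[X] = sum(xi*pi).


E[X] = 31*0.0476 + 48*0.3810 + 43*0.1905 + 41*0.0952 + 16*0.2857
= 1.4756 + 18.2880 + 8.1915 + 3.9032 + 4.5712
= 36.4295

E[X] = 36.4295


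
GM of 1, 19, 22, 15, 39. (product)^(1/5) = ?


Product = 1 × 19 × 22 × 15 × 39 = 244530
GM = 244530^(1/5) = 11.9582

GM = 11.9582


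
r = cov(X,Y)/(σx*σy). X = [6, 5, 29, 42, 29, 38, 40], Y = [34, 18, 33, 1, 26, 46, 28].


Mean X = 27.0000, Mean Y = 26.5714
SD X = 14.382529, SD Y = 13.113321
Cov = -15.285714
r = -15.285714/(14.382529*13.113321) = -0.0810

r = -0.0810


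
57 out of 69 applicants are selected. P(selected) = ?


P = 57/69 = 0.8261

P = 0.8261


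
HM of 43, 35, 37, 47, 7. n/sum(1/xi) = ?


Sum of reciprocals = 1/43 + 1/35 + 1/37 + 1/47 + 1/7 = 0.242988
HM = 5/0.242988 = 20.5771

HM = 20.5771


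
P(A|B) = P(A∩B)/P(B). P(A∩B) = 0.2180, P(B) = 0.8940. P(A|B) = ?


P(A|B) = 0.2180/0.8940 = 0.2438

P(A|B) = 0.2438


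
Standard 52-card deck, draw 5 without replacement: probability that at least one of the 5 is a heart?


P(at least one) = 1 - P(none)
P(none) = (39/52) × (38/51) × (37/50) × (36/49) × (35/48) = 0.221534
P(at least one) = 1 - 0.221534 = 0.7785

P = 0.7785


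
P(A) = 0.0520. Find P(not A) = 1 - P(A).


P(not A) = 1 - 0.0520 = 0.9480

P(not A) = 0.9480


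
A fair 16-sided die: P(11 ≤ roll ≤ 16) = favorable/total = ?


Favorable outcomes (11 ≤ roll ≤ 16): 6
Total outcomes = 16
P = 6/16 = 0.3750

P = 0.3750


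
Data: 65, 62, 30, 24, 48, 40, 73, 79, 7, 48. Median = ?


Sorted: 7, 24, 30, 40, 48, 48, 62, 65, 73, 79
n = 10 (even)
Middle values: 48 and 48
Median = (48+48)/2 = 48.0000

Median = 48.0000


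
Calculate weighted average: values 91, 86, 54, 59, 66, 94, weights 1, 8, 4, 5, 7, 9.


Numerator = 91*1 + 86*8 + 54*4 + 59*5 + 66*7 + 94*9 = 2598
Denominator = 1 + 8 + 4 + 5 + 7 + 9 = 34
WM = 2598/34 = 76.4118

WM = 76.4118


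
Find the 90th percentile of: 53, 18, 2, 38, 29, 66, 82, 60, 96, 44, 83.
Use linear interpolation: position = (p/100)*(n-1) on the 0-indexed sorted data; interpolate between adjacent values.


Sorted: 2, 18, 29, 38, 44, 53, 60, 66, 82, 83, 96
n = 11
Index = 90/100 * 10 = 9.0000
Lower = data[9] = 83, Upper = data[10] = 96
P90 = 83 + 0*(13) = 83.0000

P90 = 83.0000


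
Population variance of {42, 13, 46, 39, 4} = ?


Mean = 28.8000
Squared deviations: 174.2400, 249.6400, 295.8400, 104.0400, 615.0400
Sum = 1438.8000
Variance = 1438.8000/5 = 287.7600

Variance = 287.7600


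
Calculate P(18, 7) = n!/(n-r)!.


P(18,7) = 18!/11!
= 6402373705728000/39916800
= 160392960

P(18,7) = 160392960


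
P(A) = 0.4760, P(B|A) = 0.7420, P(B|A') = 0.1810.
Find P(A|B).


P(B) = P(B|A)*P(A) + P(B|A')*P(A')
= 0.7420*0.4760 + 0.1810*0.5240
= 0.353192 + 0.094844 = 0.448036
P(A|B) = 0.353192/0.448036 = 0.7883

P(A|B) = 0.7883


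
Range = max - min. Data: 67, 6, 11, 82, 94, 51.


Max = 94, Min = 6
Range = 94 - 6 = 88

Range = 88


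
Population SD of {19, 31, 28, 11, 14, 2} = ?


Mean = 17.5000
Variance = 98.2500
SD = sqrt(98.2500) = 9.9121

SD = 9.9121


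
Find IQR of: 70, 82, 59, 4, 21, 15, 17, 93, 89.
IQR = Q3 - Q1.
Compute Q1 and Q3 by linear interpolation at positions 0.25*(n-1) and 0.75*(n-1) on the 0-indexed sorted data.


Sorted: 4, 15, 17, 21, 59, 70, 82, 89, 93
Q1 (25th %ile) = 17.0000
Q3 (75th %ile) = 82.0000
IQR = 82.0000 - 17.0000 = 65.0000

IQR = 65.0000


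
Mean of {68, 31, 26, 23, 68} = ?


Sum = 68 + 31 + 26 + 23 + 68 = 216
n = 5
Mean = 216/5 = 43.2000

Mean = 43.2000


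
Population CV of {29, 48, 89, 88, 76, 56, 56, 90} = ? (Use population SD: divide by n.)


Mean = 66.5000
SD = 21.1542
CV = (21.1542/66.5000)*100 = 31.8108%

CV = 31.8108%


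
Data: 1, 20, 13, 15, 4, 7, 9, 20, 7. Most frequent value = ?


Frequencies: 1:1, 4:1, 7:2, 9:1, 13:1, 15:1, 20:2
Max frequency = 2
Mode = 7, 20

Mode = 7, 20


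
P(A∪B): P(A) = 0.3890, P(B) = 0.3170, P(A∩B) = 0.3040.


P(A∪B) = 0.3890 + 0.3170 - 0.3040
= 0.7060 - 0.3040
= 0.4020

P(A∪B) = 0.4020


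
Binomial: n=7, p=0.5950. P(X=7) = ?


C(7,7) = 1
p^7 = 0.026401
(1-p)^0 = 1.000000
P = 1 * 0.026401 * 1.000000 = 0.0264

P(X=7) = 0.0264


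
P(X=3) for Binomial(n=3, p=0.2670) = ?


C(3,3) = 1
p^3 = 0.019034
(1-p)^0 = 1.000000
P = 1 * 0.019034 * 1.000000 = 0.0190

P(X=3) = 0.0190


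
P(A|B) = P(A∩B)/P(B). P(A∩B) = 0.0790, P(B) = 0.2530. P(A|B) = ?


P(A|B) = 0.0790/0.2530 = 0.3123

P(A|B) = 0.3123


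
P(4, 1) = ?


P(4,1) = 4!/3!
= 24/6
= 4

P(4,1) = 4


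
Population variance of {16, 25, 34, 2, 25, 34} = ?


Mean = 22.6667
Squared deviations: 44.4444, 5.4444, 128.4444, 427.1111, 5.4444, 128.4444
Sum = 739.3333
Variance = 739.3333/6 = 123.2222

Variance = 123.2222


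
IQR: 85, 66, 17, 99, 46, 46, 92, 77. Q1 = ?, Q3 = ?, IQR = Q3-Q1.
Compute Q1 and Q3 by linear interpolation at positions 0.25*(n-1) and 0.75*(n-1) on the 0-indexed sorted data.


Sorted: 17, 46, 46, 66, 77, 85, 92, 99
Q1 (25th %ile) = 46.0000
Q3 (75th %ile) = 86.7500
IQR = 86.7500 - 46.0000 = 40.7500

IQR = 40.7500


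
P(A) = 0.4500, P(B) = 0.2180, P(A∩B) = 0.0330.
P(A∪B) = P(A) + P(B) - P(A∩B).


P(A∪B) = 0.4500 + 0.2180 - 0.0330
= 0.6680 - 0.0330
= 0.6350

P(A∪B) = 0.6350


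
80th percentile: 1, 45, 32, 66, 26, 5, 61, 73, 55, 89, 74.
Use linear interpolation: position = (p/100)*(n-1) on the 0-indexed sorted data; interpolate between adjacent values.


Sorted: 1, 5, 26, 32, 45, 55, 61, 66, 73, 74, 89
n = 11
Index = 80/100 * 10 = 8.0000
Lower = data[8] = 73, Upper = data[9] = 74
P80 = 73 + 0*(1) = 73.0000

P80 = 73.0000


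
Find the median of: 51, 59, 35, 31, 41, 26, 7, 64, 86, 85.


Sorted: 7, 26, 31, 35, 41, 51, 59, 64, 85, 86
n = 10 (even)
Middle values: 41 and 51
Median = (41+51)/2 = 46.0000

Median = 46.0000


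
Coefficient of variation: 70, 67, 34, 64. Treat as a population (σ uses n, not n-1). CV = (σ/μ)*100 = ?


Mean = 58.7500
SD = 14.4460
CV = (14.4460/58.7500)*100 = 24.5890%

CV = 24.5890%


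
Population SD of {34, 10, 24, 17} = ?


Mean = 21.2500
Variance = 78.6875
SD = sqrt(78.6875) = 8.8706

SD = 8.8706


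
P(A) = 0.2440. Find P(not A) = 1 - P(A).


P(not A) = 1 - 0.2440 = 0.7560

P(not A) = 0.7560


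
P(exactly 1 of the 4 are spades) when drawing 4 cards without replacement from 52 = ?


Hypergeometric: P(X=1) = C(13,1)·C(39,3) / C(52,4)
= 13 × 9139 / 270725
= 118807/270725 = 0.4388

P = 0.4388


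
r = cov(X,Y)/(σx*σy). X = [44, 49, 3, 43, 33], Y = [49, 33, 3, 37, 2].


Mean X = 34.4000, Mean Y = 24.8000
SD X = 16.536021, SD Y = 18.956793
Cov = 234.680000
r = 234.680000/(16.536021*18.956793) = 0.7487

r = 0.7487


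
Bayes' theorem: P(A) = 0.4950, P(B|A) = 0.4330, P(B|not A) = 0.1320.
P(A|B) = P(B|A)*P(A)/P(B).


P(B) = P(B|A)*P(A) + P(B|A')*P(A')
= 0.4330*0.4950 + 0.1320*0.5050
= 0.214335 + 0.066660 = 0.280995
P(A|B) = 0.214335/0.280995 = 0.7628

P(A|B) = 0.7628


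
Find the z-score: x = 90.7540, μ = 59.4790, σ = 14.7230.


z = (90.7540 - 59.4790)/14.7230
= 31.2750/14.7230
= 2.1242

z = 2.1242


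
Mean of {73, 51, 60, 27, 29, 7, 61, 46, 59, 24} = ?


Sum = 73 + 51 + 60 + 27 + 29 + 7 + 61 + 46 + 59 + 24 = 437
n = 10
Mean = 437/10 = 43.7000

Mean = 43.7000


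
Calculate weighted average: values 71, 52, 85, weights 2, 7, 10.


Numerator = 71*2 + 52*7 + 85*10 = 1356
Denominator = 2 + 7 + 10 = 19
WM = 1356/19 = 71.3684

WM = 71.3684


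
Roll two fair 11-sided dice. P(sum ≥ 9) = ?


Total outcomes = 11×11 = 121
Favorable (sum ≥ 9): 93
P = 93/121 = 0.7686

P = 0.7686


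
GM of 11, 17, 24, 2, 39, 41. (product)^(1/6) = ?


Product = 11 × 17 × 24 × 2 × 39 × 41 = 14352624
GM = 14352624^(1/6) = 15.5891

GM = 15.5891


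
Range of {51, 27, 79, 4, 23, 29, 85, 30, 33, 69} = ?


Max = 85, Min = 4
Range = 85 - 4 = 81

Range = 81


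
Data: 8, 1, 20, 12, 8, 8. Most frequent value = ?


Frequencies: 1:1, 8:3, 12:1, 20:1
Max frequency = 3
Mode = 8

Mode = 8


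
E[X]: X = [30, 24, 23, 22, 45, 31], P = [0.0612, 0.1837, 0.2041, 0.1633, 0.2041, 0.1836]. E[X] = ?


E[X] = 30*0.0612 + 24*0.1837 + 23*0.2041 + 22*0.1633 + 45*0.2041 + 31*0.1836
= 1.8360 + 4.4088 + 4.6943 + 3.5926 + 9.1845 + 5.6916
= 29.4078

E[X] = 29.4078


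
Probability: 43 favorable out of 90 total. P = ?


P = 43/90 = 0.4778

P = 0.4778


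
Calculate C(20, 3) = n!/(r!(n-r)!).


C(20,3) = 20!/(3! × 17!)
= 2432902008176640000/(6 × 355687428096000)
= 1140

C(20,3) = 1140


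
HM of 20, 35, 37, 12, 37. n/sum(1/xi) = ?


Sum of reciprocals = 1/20 + 1/35 + 1/37 + 1/12 + 1/37 = 0.215959
HM = 5/0.215959 = 23.1526

HM = 23.1526


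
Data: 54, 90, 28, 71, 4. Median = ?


Sorted: 4, 28, 54, 71, 90
n = 5 (odd)
Middle value = 54

Median = 54


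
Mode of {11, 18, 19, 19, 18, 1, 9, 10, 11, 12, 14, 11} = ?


Frequencies: 1:1, 9:1, 10:1, 11:3, 12:1, 14:1, 18:2, 19:2
Max frequency = 3
Mode = 11

Mode = 11


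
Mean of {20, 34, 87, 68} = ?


Sum = 20 + 34 + 87 + 68 = 209
n = 4
Mean = 209/4 = 52.2500

Mean = 52.2500


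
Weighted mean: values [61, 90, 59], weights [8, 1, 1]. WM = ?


Numerator = 61*8 + 90*1 + 59*1 = 637
Denominator = 8 + 1 + 1 = 10
WM = 637/10 = 63.7000

WM = 63.7000


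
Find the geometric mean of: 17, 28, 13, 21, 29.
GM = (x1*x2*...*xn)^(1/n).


Product = 17 × 28 × 13 × 21 × 29 = 3768492
GM = 3768492^(1/5) = 20.6649

GM = 20.6649


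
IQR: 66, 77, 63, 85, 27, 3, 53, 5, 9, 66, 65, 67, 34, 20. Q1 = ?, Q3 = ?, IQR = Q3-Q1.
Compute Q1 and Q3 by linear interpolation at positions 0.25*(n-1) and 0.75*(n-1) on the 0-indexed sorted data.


Sorted: 3, 5, 9, 20, 27, 34, 53, 63, 65, 66, 66, 67, 77, 85
Q1 (25th %ile) = 21.7500
Q3 (75th %ile) = 66.0000
IQR = 66.0000 - 21.7500 = 44.2500

IQR = 44.2500


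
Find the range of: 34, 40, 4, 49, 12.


Max = 49, Min = 4
Range = 49 - 4 = 45

Range = 45


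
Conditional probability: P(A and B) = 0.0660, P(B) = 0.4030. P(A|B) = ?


P(A|B) = 0.0660/0.4030 = 0.1638

P(A|B) = 0.1638


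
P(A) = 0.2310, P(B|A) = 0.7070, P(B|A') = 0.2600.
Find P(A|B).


P(B) = P(B|A)*P(A) + P(B|A')*P(A')
= 0.7070*0.2310 + 0.2600*0.7690
= 0.163317 + 0.199940 = 0.363257
P(A|B) = 0.163317/0.363257 = 0.4496

P(A|B) = 0.4496


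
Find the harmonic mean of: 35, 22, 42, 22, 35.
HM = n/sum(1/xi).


Sum of reciprocals = 1/35 + 1/22 + 1/42 + 1/22 + 1/35 = 0.171861
HM = 5/0.171861 = 29.0932

HM = 29.0932


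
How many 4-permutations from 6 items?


P(6,4) = 6!/2!
= 720/2
= 360

P(6,4) = 360


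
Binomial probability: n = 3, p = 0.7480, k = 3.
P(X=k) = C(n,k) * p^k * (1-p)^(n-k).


C(3,3) = 1
p^3 = 0.418509
(1-p)^0 = 1.000000
P = 1 * 0.418509 * 1.000000 = 0.4185

P(X=3) = 0.4185


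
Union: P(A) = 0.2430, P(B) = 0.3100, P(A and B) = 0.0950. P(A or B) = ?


P(A∪B) = 0.2430 + 0.3100 - 0.0950
= 0.5530 - 0.0950
= 0.4580

P(A∪B) = 0.4580


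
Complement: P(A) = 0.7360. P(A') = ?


P(not A) = 1 - 0.7360 = 0.2640

P(not A) = 0.2640


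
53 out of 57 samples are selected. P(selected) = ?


P = 53/57 = 0.9298

P = 0.9298


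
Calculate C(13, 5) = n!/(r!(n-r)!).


C(13,5) = 13!/(5! × 8!)
= 6227020800/(120 × 40320)
= 1287

C(13,5) = 1287


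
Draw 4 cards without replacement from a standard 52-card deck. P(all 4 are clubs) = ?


P(all clubs) = (13/52) × (12/51) × (11/50) × (10/49)
= 0.0026

P = 0.0026


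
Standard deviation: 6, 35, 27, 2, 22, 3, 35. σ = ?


Mean = 18.5714
Variance = 185.3878
SD = sqrt(185.3878) = 13.6157

SD = 13.6157


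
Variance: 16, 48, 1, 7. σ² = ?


Mean = 18.0000
Squared deviations: 4.0000, 900.0000, 289.0000, 121.0000
Sum = 1314.0000
Variance = 1314.0000/4 = 328.5000

Variance = 328.5000


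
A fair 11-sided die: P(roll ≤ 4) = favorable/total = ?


Favorable outcomes (roll ≤ 4): 4
Total outcomes = 11
P = 4/11 = 0.3636

P = 0.3636


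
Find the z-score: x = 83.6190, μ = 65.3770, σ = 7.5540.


z = (83.6190 - 65.3770)/7.5540
= 18.2420/7.5540
= 2.4149

z = 2.4149


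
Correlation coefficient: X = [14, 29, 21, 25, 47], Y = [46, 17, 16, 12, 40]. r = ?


Mean X = 27.2000, Mean Y = 26.2000
SD X = 11.070682, SD Y = 13.948477
Cov = 17.960000
r = 17.960000/(11.070682*13.948477) = 0.1163

r = 0.1163


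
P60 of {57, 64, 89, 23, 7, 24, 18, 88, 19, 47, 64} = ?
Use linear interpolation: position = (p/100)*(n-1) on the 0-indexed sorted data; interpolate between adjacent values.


Sorted: 7, 18, 19, 23, 24, 47, 57, 64, 64, 88, 89
n = 11
Index = 60/100 * 10 = 6.0000
Lower = data[6] = 57, Upper = data[7] = 64
P60 = 57 + 0*(7) = 57.0000

P60 = 57.0000


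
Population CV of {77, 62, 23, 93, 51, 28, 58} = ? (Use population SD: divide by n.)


Mean = 56.0000
SD = 23.1393
CV = (23.1393/56.0000)*100 = 41.3202%

CV = 41.3202%


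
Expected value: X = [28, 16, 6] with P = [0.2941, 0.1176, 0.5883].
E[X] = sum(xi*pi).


E[X] = 28*0.2941 + 16*0.1176 + 6*0.5883
= 8.2348 + 1.8816 + 3.5298
= 13.6462

E[X] = 13.6462


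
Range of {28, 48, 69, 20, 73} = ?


Max = 73, Min = 20
Range = 73 - 20 = 53

Range = 53


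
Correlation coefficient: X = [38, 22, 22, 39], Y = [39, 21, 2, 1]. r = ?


Mean X = 30.2500, Mean Y = 15.7500
SD X = 8.257572, SD Y = 15.610493
Cov = 30.312500
r = 30.312500/(8.257572*15.610493) = 0.2352

r = 0.2352


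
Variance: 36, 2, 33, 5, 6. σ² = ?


Mean = 16.4000
Squared deviations: 384.1600, 207.3600, 275.5600, 129.9600, 108.1600
Sum = 1105.2000
Variance = 1105.2000/5 = 221.0400

Variance = 221.0400


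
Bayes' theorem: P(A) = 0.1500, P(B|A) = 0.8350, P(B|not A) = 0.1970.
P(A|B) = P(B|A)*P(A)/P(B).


P(B) = P(B|A)*P(A) + P(B|A')*P(A')
= 0.8350*0.1500 + 0.1970*0.8500
= 0.125250 + 0.167450 = 0.292700
P(A|B) = 0.125250/0.292700 = 0.4279

P(A|B) = 0.4279


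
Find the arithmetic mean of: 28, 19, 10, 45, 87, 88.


Sum = 28 + 19 + 10 + 45 + 87 + 88 = 277
n = 6
Mean = 277/6 = 46.1667

Mean = 46.1667


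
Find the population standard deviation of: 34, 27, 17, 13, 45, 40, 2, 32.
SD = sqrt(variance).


Mean = 26.2500
Variance = 185.4375
SD = sqrt(185.4375) = 13.6175

SD = 13.6175


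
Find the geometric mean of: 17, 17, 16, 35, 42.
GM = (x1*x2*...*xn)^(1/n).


Product = 17 × 17 × 16 × 35 × 42 = 6797280
GM = 6797280^(1/5) = 23.2524

GM = 23.2524


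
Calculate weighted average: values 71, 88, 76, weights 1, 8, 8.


Numerator = 71*1 + 88*8 + 76*8 = 1383
Denominator = 1 + 8 + 8 = 17
WM = 1383/17 = 81.3529

WM = 81.3529


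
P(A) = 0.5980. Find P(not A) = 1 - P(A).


P(not A) = 1 - 0.5980 = 0.4020

P(not A) = 0.4020


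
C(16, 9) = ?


C(16,9) = 16!/(9! × 7!)
= 20922789888000/(362880 × 5040)
= 11440

C(16,9) = 11440


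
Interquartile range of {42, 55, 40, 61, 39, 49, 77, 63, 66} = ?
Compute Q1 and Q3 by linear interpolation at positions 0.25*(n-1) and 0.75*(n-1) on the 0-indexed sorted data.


Sorted: 39, 40, 42, 49, 55, 61, 63, 66, 77
Q1 (25th %ile) = 42.0000
Q3 (75th %ile) = 63.0000
IQR = 63.0000 - 42.0000 = 21.0000

IQR = 21.0000


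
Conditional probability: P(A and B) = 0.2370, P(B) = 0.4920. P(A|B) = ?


P(A|B) = 0.2370/0.4920 = 0.4817

P(A|B) = 0.4817


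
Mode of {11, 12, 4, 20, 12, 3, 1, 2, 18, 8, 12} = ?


Frequencies: 1:1, 2:1, 3:1, 4:1, 8:1, 11:1, 12:3, 18:1, 20:1
Max frequency = 3
Mode = 12

Mode = 12


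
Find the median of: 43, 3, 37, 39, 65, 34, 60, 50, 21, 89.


Sorted: 3, 21, 34, 37, 39, 43, 50, 60, 65, 89
n = 10 (even)
Middle values: 39 and 43
Median = (39+43)/2 = 41.0000

Median = 41.0000


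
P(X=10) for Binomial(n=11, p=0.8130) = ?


C(11,10) = 11
p^10 = 0.126155
(1-p)^1 = 0.187000
P = 11 * 0.126155 * 0.187000 = 0.2595

P(X=10) = 0.2595


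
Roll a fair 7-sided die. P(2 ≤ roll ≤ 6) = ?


Favorable outcomes (2 ≤ roll ≤ 6): 5
Total outcomes = 7
P = 5/7 = 0.7143

P = 0.7143


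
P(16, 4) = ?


P(16,4) = 16!/12!
= 20922789888000/479001600
= 43680

P(16,4) = 43680


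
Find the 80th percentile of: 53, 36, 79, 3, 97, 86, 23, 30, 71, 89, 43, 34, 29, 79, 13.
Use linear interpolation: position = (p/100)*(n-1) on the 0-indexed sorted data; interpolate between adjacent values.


Sorted: 3, 13, 23, 29, 30, 34, 36, 43, 53, 71, 79, 79, 86, 89, 97
n = 15
Index = 80/100 * 14 = 11.2000
Lower = data[11] = 79, Upper = data[12] = 86
P80 = 79 + 0.2000*(7) = 80.4000

P80 = 80.4000


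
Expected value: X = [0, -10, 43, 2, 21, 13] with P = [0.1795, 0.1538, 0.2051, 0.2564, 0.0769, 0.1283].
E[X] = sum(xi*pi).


E[X] = 0*0.1795 - 10*0.1538 + 43*0.2051 + 2*0.2564 + 21*0.0769 + 13*0.1283
= 0 - 1.5380 + 8.8193 + 0.5128 + 1.6149 + 1.6679
= 11.0769

E[X] = 11.0769


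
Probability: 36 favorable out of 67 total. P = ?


P = 36/67 = 0.5373

P = 0.5373


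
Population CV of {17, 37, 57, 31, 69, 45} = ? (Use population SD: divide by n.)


Mean = 42.6667
SD = 16.9869
CV = (16.9869/42.6667)*100 = 39.8131%

CV = 39.8131%


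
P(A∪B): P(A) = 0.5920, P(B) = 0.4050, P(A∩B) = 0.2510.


P(A∪B) = 0.5920 + 0.4050 - 0.2510
= 0.9970 - 0.2510
= 0.7460

P(A∪B) = 0.7460


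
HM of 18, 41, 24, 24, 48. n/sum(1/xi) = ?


Sum of reciprocals = 1/18 + 1/41 + 1/24 + 1/24 + 1/48 = 0.184112
HM = 5/0.184112 = 27.1573

HM = 27.1573


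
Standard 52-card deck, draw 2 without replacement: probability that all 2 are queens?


P(all queens) = (4/52) × (3/51)
= 0.0045

P = 0.0045


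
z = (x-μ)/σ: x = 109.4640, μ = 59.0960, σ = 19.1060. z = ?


z = (109.4640 - 59.0960)/19.1060
= 50.3680/19.1060
= 2.6362

z = 2.6362


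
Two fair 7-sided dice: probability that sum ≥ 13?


Total outcomes = 7×7 = 49
Favorable (sum ≥ 13): 3
P = 3/49 = 0.0612

P = 0.0612


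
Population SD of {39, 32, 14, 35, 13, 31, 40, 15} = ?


Mean = 27.3750
Variance = 115.7344
SD = sqrt(115.7344) = 10.7580

SD = 10.7580


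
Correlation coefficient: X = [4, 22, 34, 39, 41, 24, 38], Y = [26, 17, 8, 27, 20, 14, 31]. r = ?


Mean X = 28.8571, Mean Y = 20.4286
SD X = 12.240782, SD Y = 7.499660
Cov = 1.489796
r = 1.489796/(12.240782*7.499660) = 0.0162

r = 0.0162


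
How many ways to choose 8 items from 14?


C(14,8) = 14!/(8! × 6!)
= 87178291200/(40320 × 720)
= 3003

C(14,8) = 3003


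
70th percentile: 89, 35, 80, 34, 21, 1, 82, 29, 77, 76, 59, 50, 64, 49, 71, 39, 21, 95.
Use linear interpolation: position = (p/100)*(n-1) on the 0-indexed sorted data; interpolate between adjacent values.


Sorted: 1, 21, 21, 29, 34, 35, 39, 49, 50, 59, 64, 71, 76, 77, 80, 82, 89, 95
n = 18
Index = 70/100 * 17 = 11.9000
Lower = data[11] = 71, Upper = data[12] = 76
P70 = 71 + 0.9000*(5) = 75.5000

P70 = 75.5000


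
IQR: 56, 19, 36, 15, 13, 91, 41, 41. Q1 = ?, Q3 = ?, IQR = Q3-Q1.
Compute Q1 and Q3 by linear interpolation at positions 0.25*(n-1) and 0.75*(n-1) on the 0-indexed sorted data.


Sorted: 13, 15, 19, 36, 41, 41, 56, 91
Q1 (25th %ile) = 18.0000
Q3 (75th %ile) = 44.7500
IQR = 44.7500 - 18.0000 = 26.7500

IQR = 26.7500


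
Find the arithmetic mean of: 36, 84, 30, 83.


Sum = 36 + 84 + 30 + 83 = 233
n = 4
Mean = 233/4 = 58.2500

Mean = 58.2500


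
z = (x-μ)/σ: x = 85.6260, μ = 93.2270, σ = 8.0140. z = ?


z = (85.6260 - 93.2270)/8.0140
= -7.6010/8.0140
= -0.9485

z = -0.9485


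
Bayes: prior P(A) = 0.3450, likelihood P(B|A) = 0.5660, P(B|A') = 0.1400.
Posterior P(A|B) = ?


P(B) = P(B|A)*P(A) + P(B|A')*P(A')
= 0.5660*0.3450 + 0.1400*0.6550
= 0.195270 + 0.091700 = 0.286970
P(A|B) = 0.195270/0.286970 = 0.6805

P(A|B) = 0.6805


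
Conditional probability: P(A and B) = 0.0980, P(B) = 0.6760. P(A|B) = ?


P(A|B) = 0.0980/0.6760 = 0.1450

P(A|B) = 0.1450


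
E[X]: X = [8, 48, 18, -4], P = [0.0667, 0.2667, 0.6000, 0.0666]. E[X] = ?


E[X] = 8*0.0667 + 48*0.2667 + 18*0.6000 - 4*0.0666
= 0.5336 + 12.8016 + 10.8000 - 0.2664
= 23.8688

E[X] = 23.8688


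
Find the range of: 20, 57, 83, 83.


Max = 83, Min = 20
Range = 83 - 20 = 63

Range = 63


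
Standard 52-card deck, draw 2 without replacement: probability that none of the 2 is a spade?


P(no spades) = (39/52) × (38/51)
= 0.5588

P = 0.5588


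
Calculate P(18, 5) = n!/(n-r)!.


P(18,5) = 18!/13!
= 6402373705728000/6227020800
= 1028160

P(18,5) = 1028160


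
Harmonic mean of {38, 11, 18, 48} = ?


Sum of reciprocals = 1/38 + 1/11 + 1/18 + 1/48 = 0.193614
HM = 4/0.193614 = 20.6597

HM = 20.6597


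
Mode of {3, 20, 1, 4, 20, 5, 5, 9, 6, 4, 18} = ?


Frequencies: 1:1, 3:1, 4:2, 5:2, 6:1, 9:1, 18:1, 20:2
Max frequency = 2
Mode = 4, 5, 20

Mode = 4, 5, 20


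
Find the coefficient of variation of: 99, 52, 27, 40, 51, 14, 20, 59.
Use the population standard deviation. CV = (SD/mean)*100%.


Mean = 45.2500
SD = 25.3266
CV = (25.3266/45.2500)*100 = 55.9704%

CV = 55.9704%


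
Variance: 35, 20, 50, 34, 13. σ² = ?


Mean = 30.4000
Squared deviations: 21.1600, 108.1600, 384.1600, 12.9600, 302.7600
Sum = 829.2000
Variance = 829.2000/5 = 165.8400

Variance = 165.8400


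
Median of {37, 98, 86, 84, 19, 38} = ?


Sorted: 19, 37, 38, 84, 86, 98
n = 6 (even)
Middle values: 38 and 84
Median = (38+84)/2 = 61.0000

Median = 61.0000


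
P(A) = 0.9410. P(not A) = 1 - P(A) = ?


P(not A) = 1 - 0.9410 = 0.0590

P(not A) = 0.0590


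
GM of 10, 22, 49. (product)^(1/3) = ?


Product = 10 × 22 × 49 = 10780
GM = 10780^(1/3) = 22.0905

GM = 22.0905


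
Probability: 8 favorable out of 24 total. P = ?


P = 8/24 = 0.3333

P = 0.3333


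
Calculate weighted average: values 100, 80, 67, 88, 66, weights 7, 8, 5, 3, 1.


Numerator = 100*7 + 80*8 + 67*5 + 88*3 + 66*1 = 2005
Denominator = 7 + 8 + 5 + 3 + 1 = 24
WM = 2005/24 = 83.5417

WM = 83.5417


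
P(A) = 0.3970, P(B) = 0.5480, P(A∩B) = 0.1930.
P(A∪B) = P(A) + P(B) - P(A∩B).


P(A∪B) = 0.3970 + 0.5480 - 0.1930
= 0.9450 - 0.1930
= 0.7520

P(A∪B) = 0.7520


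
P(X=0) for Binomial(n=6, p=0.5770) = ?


C(6,0) = 1
p^0 = 1.000000
(1-p)^6 = 0.005729
P = 1 * 1.000000 * 0.005729 = 0.0057

P(X=0) = 0.0057


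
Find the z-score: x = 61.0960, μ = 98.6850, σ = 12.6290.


z = (61.0960 - 98.6850)/12.6290
= -37.5890/12.6290
= -2.9764

z = -2.9764


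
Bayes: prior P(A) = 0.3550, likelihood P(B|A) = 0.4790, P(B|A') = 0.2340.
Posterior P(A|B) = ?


P(B) = P(B|A)*P(A) + P(B|A')*P(A')
= 0.4790*0.3550 + 0.2340*0.6450
= 0.170045 + 0.150930 = 0.320975
P(A|B) = 0.170045/0.320975 = 0.5298

P(A|B) = 0.5298


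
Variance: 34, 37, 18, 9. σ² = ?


Mean = 24.5000
Squared deviations: 90.2500, 156.2500, 42.2500, 240.2500
Sum = 529.0000
Variance = 529.0000/4 = 132.2500

Variance = 132.2500


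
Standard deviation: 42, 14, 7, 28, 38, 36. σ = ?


Mean = 27.5000
Variance = 165.9167
SD = sqrt(165.9167) = 12.8809

SD = 12.8809


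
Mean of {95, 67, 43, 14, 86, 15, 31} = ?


Sum = 95 + 67 + 43 + 14 + 86 + 15 + 31 = 351
n = 7
Mean = 351/7 = 50.1429

Mean = 50.1429


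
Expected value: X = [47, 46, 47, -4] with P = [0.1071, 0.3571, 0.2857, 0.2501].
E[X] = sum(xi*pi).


E[X] = 47*0.1071 + 46*0.3571 + 47*0.2857 - 4*0.2501
= 5.0337 + 16.4266 + 13.4279 - 1.0004
= 33.8878

E[X] = 33.8878


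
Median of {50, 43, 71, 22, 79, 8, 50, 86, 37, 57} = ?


Sorted: 8, 22, 37, 43, 50, 50, 57, 71, 79, 86
n = 10 (even)
Middle values: 50 and 50
Median = (50+50)/2 = 50.0000

Median = 50.0000


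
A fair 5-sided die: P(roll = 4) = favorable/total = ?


Favorable outcomes (roll = 4): 1
Total outcomes = 5
P = 1/5 = 0.2000

P = 0.2000


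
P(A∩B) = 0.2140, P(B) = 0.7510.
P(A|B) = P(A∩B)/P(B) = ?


P(A|B) = 0.2140/0.7510 = 0.2850

P(A|B) = 0.2850


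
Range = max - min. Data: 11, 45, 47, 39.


Max = 47, Min = 11
Range = 47 - 11 = 36

Range = 36


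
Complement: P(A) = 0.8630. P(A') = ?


P(not A) = 1 - 0.8630 = 0.1370

P(not A) = 0.1370


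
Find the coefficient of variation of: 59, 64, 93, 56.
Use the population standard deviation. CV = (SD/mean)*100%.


Mean = 68.0000
SD = 14.7139
CV = (14.7139/68.0000)*100 = 21.6381%

CV = 21.6381%


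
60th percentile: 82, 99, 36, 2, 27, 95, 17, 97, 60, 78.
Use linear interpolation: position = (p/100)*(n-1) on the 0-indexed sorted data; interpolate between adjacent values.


Sorted: 2, 17, 27, 36, 60, 78, 82, 95, 97, 99
n = 10
Index = 60/100 * 9 = 5.4000
Lower = data[5] = 78, Upper = data[6] = 82
P60 = 78 + 0.4000*(4) = 79.6000

P60 = 79.6000


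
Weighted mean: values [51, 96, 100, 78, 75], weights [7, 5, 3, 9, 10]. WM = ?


Numerator = 51*7 + 96*5 + 100*3 + 78*9 + 75*10 = 2589
Denominator = 7 + 5 + 3 + 9 + 10 = 34
WM = 2589/34 = 76.1471

WM = 76.1471


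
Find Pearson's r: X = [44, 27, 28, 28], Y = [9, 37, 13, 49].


Mean X = 31.7500, Mean Y = 27.0000
SD X = 7.084314, SD Y = 16.613248
Cov = -74.500000
r = -74.500000/(7.084314*16.613248) = -0.6330

r = -0.6330


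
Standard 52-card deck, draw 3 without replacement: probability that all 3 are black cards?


P(all black cards) = (26/52) × (25/51) × (24/50)
= 0.1176

P = 0.1176


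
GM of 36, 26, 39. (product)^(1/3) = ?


Product = 36 × 26 × 39 = 36504
GM = 36504^(1/3) = 33.1726

GM = 33.1726


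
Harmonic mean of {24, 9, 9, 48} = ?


Sum of reciprocals = 1/24 + 1/9 + 1/9 + 1/48 = 0.284722
HM = 4/0.284722 = 14.0488

HM = 14.0488


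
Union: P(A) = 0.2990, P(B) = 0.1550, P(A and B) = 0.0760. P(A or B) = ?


P(A∪B) = 0.2990 + 0.1550 - 0.0760
= 0.4540 - 0.0760
= 0.3780

P(A∪B) = 0.3780


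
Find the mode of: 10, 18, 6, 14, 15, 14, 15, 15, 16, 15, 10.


Frequencies: 6:1, 10:2, 14:2, 15:4, 16:1, 18:1
Max frequency = 4
Mode = 15

Mode = 15


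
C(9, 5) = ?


C(9,5) = 9!/(5! × 4!)
= 362880/(120 × 24)
= 126

C(9,5) = 126


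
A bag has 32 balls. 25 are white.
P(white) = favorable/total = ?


P = 25/32 = 0.7812

P = 0.7812


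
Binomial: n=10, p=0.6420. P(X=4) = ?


C(10,4) = 210
p^4 = 0.169879
(1-p)^6 = 0.002105
P = 210 * 0.169879 * 0.002105 = 0.0751

P(X=4) = 0.0751


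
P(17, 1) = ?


P(17,1) = 17!/16!
= 355687428096000/20922789888000
= 17

P(17,1) = 17


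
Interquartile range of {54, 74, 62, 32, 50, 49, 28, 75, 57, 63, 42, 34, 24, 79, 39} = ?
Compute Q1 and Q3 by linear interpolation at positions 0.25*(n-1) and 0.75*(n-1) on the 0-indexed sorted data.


Sorted: 24, 28, 32, 34, 39, 42, 49, 50, 54, 57, 62, 63, 74, 75, 79
Q1 (25th %ile) = 36.5000
Q3 (75th %ile) = 62.5000
IQR = 62.5000 - 36.5000 = 26.0000

IQR = 26.0000


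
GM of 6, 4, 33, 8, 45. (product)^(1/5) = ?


Product = 6 × 4 × 33 × 8 × 45 = 285120
GM = 285120^(1/5) = 12.3312

GM = 12.3312


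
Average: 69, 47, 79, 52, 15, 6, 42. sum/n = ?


Sum = 69 + 47 + 79 + 52 + 15 + 6 + 42 = 310
n = 7
Mean = 310/7 = 44.2857

Mean = 44.2857


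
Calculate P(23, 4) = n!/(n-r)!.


P(23,4) = 23!/19!
= 25852016738884976640000/121645100408832000
= 212520

P(23,4) = 212520


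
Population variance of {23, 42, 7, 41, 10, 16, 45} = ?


Mean = 26.2857
Squared deviations: 10.7959, 246.9388, 371.9388, 216.5102, 265.2245, 105.7959, 350.2245
Sum = 1567.4286
Variance = 1567.4286/7 = 223.9184

Variance = 223.9184


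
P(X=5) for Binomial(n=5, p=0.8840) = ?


C(5,5) = 1
p^5 = 0.539835
(1-p)^0 = 1.000000
P = 1 * 0.539835 * 1.000000 = 0.5398

P(X=5) = 0.5398


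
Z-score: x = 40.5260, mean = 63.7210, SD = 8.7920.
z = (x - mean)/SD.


z = (40.5260 - 63.7210)/8.7920
= -23.1950/8.7920
= -2.6382

z = -2.6382


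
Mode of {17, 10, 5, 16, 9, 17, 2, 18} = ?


Frequencies: 2:1, 5:1, 9:1, 10:1, 16:1, 17:2, 18:1
Max frequency = 2
Mode = 17

Mode = 17


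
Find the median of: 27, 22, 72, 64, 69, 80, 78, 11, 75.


Sorted: 11, 22, 27, 64, 69, 72, 75, 78, 80
n = 9 (odd)
Middle value = 69

Median = 69


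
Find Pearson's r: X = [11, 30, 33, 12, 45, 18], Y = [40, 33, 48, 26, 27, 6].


Mean X = 24.8333, Mean Y = 30.0000
SD X = 12.266712, SD Y = 13.127579
Cov = 29.833333
r = 29.833333/(12.266712*13.127579) = 0.1853

r = 0.1853


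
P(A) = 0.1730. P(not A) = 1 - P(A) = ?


P(not A) = 1 - 0.1730 = 0.8270

P(not A) = 0.8270


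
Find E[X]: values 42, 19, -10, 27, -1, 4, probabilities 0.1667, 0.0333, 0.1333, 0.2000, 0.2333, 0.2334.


E[X] = 42*0.1667 + 19*0.0333 - 10*0.1333 + 27*0.2000 - 1*0.2333 + 4*0.2334
= 7.0014 + 0.6327 - 1.3330 + 5.4000 - 0.2333 + 0.9336
= 12.4014

E[X] = 12.4014


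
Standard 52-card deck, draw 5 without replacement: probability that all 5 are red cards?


P(all red cards) = (26/52) × (25/51) × (24/50) × (23/49) × (22/48)
= 0.0253

P = 0.0253


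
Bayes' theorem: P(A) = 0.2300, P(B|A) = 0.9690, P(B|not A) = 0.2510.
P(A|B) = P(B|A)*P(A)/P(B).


P(B) = P(B|A)*P(A) + P(B|A')*P(A')
= 0.9690*0.2300 + 0.2510*0.7700
= 0.222870 + 0.193270 = 0.416140
P(A|B) = 0.222870/0.416140 = 0.5356

P(A|B) = 0.5356


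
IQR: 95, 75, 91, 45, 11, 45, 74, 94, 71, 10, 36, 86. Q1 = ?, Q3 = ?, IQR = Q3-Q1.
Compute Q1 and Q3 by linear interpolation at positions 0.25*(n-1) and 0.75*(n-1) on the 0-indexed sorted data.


Sorted: 10, 11, 36, 45, 45, 71, 74, 75, 86, 91, 94, 95
Q1 (25th %ile) = 42.7500
Q3 (75th %ile) = 87.2500
IQR = 87.2500 - 42.7500 = 44.5000

IQR = 44.5000


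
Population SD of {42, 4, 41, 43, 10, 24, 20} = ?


Mean = 26.2857
Variance = 221.3469
SD = sqrt(221.3469) = 14.8777

SD = 14.8777


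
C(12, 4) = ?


C(12,4) = 12!/(4! × 8!)
= 479001600/(24 × 40320)
= 495

C(12,4) = 495


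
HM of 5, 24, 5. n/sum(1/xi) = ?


Sum of reciprocals = 1/5 + 1/24 + 1/5 = 0.441667
HM = 3/0.441667 = 6.7925

HM = 6.7925


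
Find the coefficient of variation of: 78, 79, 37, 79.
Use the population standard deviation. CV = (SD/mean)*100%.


Mean = 68.2500
SD = 18.0468
CV = (18.0468/68.2500)*100 = 26.4422%

CV = 26.4422%


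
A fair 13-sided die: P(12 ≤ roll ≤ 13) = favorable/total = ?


Favorable outcomes (12 ≤ roll ≤ 13): 2
Total outcomes = 13
P = 2/13 = 0.1538

P = 0.1538


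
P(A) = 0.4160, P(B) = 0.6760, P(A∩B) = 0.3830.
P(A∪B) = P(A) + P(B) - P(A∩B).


P(A∪B) = 0.4160 + 0.6760 - 0.3830
= 1.0920 - 0.3830
= 0.7090

P(A∪B) = 0.7090


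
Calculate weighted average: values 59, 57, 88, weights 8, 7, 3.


Numerator = 59*8 + 57*7 + 88*3 = 1135
Denominator = 8 + 7 + 3 = 18
WM = 1135/18 = 63.0556

WM = 63.0556


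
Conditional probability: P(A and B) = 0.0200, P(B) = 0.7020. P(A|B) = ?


P(A|B) = 0.0200/0.7020 = 0.0285

P(A|B) = 0.0285


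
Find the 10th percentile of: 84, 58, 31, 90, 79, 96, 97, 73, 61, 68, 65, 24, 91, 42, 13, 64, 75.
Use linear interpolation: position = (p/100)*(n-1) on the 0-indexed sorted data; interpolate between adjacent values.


Sorted: 13, 24, 31, 42, 58, 61, 64, 65, 68, 73, 75, 79, 84, 90, 91, 96, 97
n = 17
Index = 10/100 * 16 = 1.6000
Lower = data[1] = 24, Upper = data[2] = 31
P10 = 24 + 0.6000*(7) = 28.2000

P10 = 28.2000


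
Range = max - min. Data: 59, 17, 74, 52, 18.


Max = 74, Min = 17
Range = 74 - 17 = 57

Range = 57


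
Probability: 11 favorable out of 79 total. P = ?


P = 11/79 = 0.1392

P = 0.1392


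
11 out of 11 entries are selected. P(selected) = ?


P = 11/11 = 1.0000

P = 1.0000


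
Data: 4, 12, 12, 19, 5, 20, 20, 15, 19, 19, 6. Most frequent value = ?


Frequencies: 4:1, 5:1, 6:1, 12:2, 15:1, 19:3, 20:2
Max frequency = 3
Mode = 19

Mode = 19


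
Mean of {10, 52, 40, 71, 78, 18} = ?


Sum = 10 + 52 + 40 + 71 + 78 + 18 = 269
n = 6
Mean = 269/6 = 44.8333

Mean = 44.8333


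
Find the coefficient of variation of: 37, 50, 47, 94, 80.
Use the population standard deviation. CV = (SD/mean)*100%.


Mean = 61.6000
SD = 21.6389
CV = (21.6389/61.6000)*100 = 35.1280%

CV = 35.1280%


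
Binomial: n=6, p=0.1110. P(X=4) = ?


C(6,4) = 15
p^4 = 0.000152
(1-p)^2 = 0.790321
P = 15 * 0.000152 * 0.790321 = 0.0018

P(X=4) = 0.0018


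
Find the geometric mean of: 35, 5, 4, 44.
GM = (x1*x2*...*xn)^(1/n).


Product = 35 × 5 × 4 × 44 = 30800
GM = 30800^(1/4) = 13.2476

GM = 13.2476


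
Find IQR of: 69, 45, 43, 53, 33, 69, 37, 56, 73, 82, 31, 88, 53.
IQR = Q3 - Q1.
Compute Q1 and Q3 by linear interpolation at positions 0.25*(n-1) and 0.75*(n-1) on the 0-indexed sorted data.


Sorted: 31, 33, 37, 43, 45, 53, 53, 56, 69, 69, 73, 82, 88
Q1 (25th %ile) = 43.0000
Q3 (75th %ile) = 69.0000
IQR = 69.0000 - 43.0000 = 26.0000

IQR = 26.0000


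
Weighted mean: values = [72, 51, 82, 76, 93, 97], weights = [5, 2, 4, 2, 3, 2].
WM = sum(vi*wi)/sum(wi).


Numerator = 72*5 + 51*2 + 82*4 + 76*2 + 93*3 + 97*2 = 1415
Denominator = 5 + 2 + 4 + 2 + 3 + 2 = 18
WM = 1415/18 = 78.6111

WM = 78.6111


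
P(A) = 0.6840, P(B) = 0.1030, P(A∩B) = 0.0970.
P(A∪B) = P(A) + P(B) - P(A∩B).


P(A∪B) = 0.6840 + 0.1030 - 0.0970
= 0.7870 - 0.0970
= 0.6900

P(A∪B) = 0.6900


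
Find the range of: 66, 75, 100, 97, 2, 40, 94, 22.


Max = 100, Min = 2
Range = 100 - 2 = 98

Range = 98


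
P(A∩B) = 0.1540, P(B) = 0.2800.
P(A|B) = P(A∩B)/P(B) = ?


P(A|B) = 0.1540/0.2800 = 0.5500

P(A|B) = 0.5500


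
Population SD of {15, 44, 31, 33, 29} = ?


Mean = 30.4000
Variance = 86.2400
SD = sqrt(86.2400) = 9.2865

SD = 9.2865


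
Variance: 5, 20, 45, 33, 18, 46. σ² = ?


Mean = 27.8333
Squared deviations: 521.3611, 61.3611, 294.6944, 26.6944, 96.6944, 330.0278
Sum = 1330.8333
Variance = 1330.8333/6 = 221.8056

Variance = 221.8056


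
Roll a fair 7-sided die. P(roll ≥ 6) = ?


Favorable outcomes (roll ≥ 6): 2
Total outcomes = 7
P = 2/7 = 0.2857

P = 0.2857


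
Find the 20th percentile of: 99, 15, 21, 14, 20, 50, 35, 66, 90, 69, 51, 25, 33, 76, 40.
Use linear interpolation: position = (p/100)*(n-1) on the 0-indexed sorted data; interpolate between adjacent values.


Sorted: 14, 15, 20, 21, 25, 33, 35, 40, 50, 51, 66, 69, 76, 90, 99
n = 15
Index = 20/100 * 14 = 2.8000
Lower = data[2] = 20, Upper = data[3] = 21
P20 = 20 + 0.8000*(1) = 20.8000

P20 = 20.8000


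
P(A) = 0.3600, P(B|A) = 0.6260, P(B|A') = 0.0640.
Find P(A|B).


P(B) = P(B|A)*P(A) + P(B|A')*P(A')
= 0.6260*0.3600 + 0.0640*0.6400
= 0.225360 + 0.040960 = 0.266320
P(A|B) = 0.225360/0.266320 = 0.8462

P(A|B) = 0.8462


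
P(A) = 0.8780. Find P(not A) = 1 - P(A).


P(not A) = 1 - 0.8780 = 0.1220

P(not A) = 0.1220


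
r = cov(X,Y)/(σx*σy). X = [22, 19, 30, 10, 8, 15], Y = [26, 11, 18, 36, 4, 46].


Mean X = 17.3333, Mean Y = 23.5000
SD X = 7.431166, SD Y = 14.349797
Cov = -6.833333
r = -6.833333/(7.431166*14.349797) = -0.0641

r = -0.0641


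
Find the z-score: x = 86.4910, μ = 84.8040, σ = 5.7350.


z = (86.4910 - 84.8040)/5.7350
= 1.6870/5.7350
= 0.2942

z = 0.2942


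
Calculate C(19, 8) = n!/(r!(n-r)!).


C(19,8) = 19!/(8! × 11!)
= 121645100408832000/(40320 × 39916800)
= 75582

C(19,8) = 75582


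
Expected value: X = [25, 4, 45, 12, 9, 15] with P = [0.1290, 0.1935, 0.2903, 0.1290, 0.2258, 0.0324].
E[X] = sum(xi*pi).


E[X] = 25*0.1290 + 4*0.1935 + 45*0.2903 + 12*0.1290 + 9*0.2258 + 15*0.0324
= 3.2250 + 0.7740 + 13.0635 + 1.5480 + 2.0322 + 0.4860
= 21.1287

E[X] = 21.1287


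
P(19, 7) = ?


P(19,7) = 19!/12!
= 121645100408832000/479001600
= 253955520

P(19,7) = 253955520


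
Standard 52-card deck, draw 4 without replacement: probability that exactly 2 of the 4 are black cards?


Hypergeometric: P(X=2) = C(26,2)·C(26,2) / C(52,4)
= 325 × 325 / 270725
= 105625/270725 = 0.3902

P = 0.3902


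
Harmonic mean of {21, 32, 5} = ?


Sum of reciprocals = 1/21 + 1/32 + 1/5 = 0.278869
HM = 3/0.278869 = 10.7577

HM = 10.7577


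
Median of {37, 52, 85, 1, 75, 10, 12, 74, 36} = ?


Sorted: 1, 10, 12, 36, 37, 52, 74, 75, 85
n = 9 (odd)
Middle value = 37

Median = 37


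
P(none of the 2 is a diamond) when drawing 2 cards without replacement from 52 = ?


P(no diamonds) = (39/52) × (38/51)
= 0.5588

P = 0.5588


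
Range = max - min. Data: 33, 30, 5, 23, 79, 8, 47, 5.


Max = 79, Min = 5
Range = 79 - 5 = 74

Range = 74


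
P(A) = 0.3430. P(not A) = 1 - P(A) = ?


P(not A) = 1 - 0.3430 = 0.6570

P(not A) = 0.6570


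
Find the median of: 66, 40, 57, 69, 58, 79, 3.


Sorted: 3, 40, 57, 58, 66, 69, 79
n = 7 (odd)
Middle value = 58

Median = 58


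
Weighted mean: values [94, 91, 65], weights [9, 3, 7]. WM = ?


Numerator = 94*9 + 91*3 + 65*7 = 1574
Denominator = 9 + 3 + 7 = 19
WM = 1574/19 = 82.8421

WM = 82.8421


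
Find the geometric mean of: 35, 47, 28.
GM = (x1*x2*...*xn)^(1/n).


Product = 35 × 47 × 28 = 46060
GM = 46060^(1/3) = 35.8461

GM = 35.8461


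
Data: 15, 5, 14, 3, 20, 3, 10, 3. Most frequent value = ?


Frequencies: 3:3, 5:1, 10:1, 14:1, 15:1, 20:1
Max frequency = 3
Mode = 3

Mode = 3


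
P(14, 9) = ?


P(14,9) = 14!/5!
= 87178291200/120
= 726485760

P(14,9) = 726485760


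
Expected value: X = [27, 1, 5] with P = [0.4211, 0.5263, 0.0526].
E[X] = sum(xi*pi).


E[X] = 27*0.4211 + 1*0.5263 + 5*0.0526
= 11.3697 + 0.5263 + 0.2630
= 12.1590

E[X] = 12.1590


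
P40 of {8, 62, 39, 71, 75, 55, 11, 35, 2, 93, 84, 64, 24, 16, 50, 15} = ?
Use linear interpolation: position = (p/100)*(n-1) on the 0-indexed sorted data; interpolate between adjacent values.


Sorted: 2, 8, 11, 15, 16, 24, 35, 39, 50, 55, 62, 64, 71, 75, 84, 93
n = 16
Index = 40/100 * 15 = 6.0000
Lower = data[6] = 35, Upper = data[7] = 39
P40 = 35 + 0*(4) = 35.0000

P40 = 35.0000


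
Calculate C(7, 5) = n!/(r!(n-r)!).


C(7,5) = 7!/(5! × 2!)
= 5040/(120 × 2)
= 21

C(7,5) = 21


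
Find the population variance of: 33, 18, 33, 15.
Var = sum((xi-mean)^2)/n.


Mean = 24.7500
Squared deviations: 68.0625, 45.5625, 68.0625, 95.0625
Sum = 276.7500
Variance = 276.7500/4 = 69.1875

Variance = 69.1875


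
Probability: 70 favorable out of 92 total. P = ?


P = 70/92 = 0.7609

P = 0.7609


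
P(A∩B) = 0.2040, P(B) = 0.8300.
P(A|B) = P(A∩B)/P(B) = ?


P(A|B) = 0.2040/0.8300 = 0.2458

P(A|B) = 0.2458


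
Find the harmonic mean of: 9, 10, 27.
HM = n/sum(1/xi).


Sum of reciprocals = 1/9 + 1/10 + 1/27 = 0.248148
HM = 3/0.248148 = 12.0896

HM = 12.0896
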